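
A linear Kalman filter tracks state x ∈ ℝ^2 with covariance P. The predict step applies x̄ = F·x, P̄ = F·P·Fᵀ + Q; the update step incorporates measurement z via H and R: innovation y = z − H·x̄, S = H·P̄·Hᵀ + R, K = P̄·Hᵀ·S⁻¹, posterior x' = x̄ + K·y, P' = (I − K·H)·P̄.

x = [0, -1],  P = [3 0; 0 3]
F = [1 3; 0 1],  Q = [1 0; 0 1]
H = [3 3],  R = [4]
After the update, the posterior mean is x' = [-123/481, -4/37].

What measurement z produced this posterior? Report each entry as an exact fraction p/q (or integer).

z = [-1]

x̄ = F·x = [-3, -1]
P̄ = F·P·Fᵀ + Q = [31 9; 9 4]
S = H·P̄·Hᵀ + R = [481]
K = P̄·Hᵀ·S⁻¹ = [120/481; 3/37]
x' − x̄ = [1320/481, 33/37] = K·y
y = (KᵀK)⁻¹·Kᵀ·(x' − x̄) = [11]
z = y + H·x̄ = [11] + [-12] = [-1]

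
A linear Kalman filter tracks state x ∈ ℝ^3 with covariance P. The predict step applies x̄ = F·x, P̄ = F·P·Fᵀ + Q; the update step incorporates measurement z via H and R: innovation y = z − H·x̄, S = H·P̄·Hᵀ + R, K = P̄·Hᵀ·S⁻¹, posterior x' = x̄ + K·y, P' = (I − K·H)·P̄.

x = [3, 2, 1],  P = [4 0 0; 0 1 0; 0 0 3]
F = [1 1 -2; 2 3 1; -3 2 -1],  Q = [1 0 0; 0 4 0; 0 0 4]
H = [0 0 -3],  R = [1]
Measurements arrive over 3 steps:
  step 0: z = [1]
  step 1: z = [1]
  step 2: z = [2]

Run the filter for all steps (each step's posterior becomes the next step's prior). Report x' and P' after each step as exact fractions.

step 0: x' = [267/106, 4441/424, -147/424], P' = [936/53 341/106 -1/106; 341/106 9599/424 -21/424; -1/106 -21/424 47/424]
step 1: x' = [11806060/821431, 28924908/821431, -267844/821431], P' = [39347197/821431 98612019/821431 -4451/821431; 98612019/821431 259483703/821431 5840/821431; -4451/821431 5840/821431 91223/821431]
step 2: x' = [18878864886/1909201573, 635580302/26890163, -1249553948/1909201573], P' = [153473082324/1909201573 5563587126/26890163 302444787/1909201573; 5563587126/26890163 14734176997/26890163 11657523/26890163; 302444787/1909201573 11657523/26890163 212042238/1909201573]

step 0: x̄ = F·x = [3, 13, -6]
step 0: P̄ = F·P·Fᵀ + Q = [18 5 -4; 5 32 -21; -4 -21 47]
step 0: y = z − H·x̄ = [-17]
step 0: S = H·P̄·Hᵀ + R = [424]
step 0: K = P̄·Hᵀ·S⁻¹ = [3/106; 63/424; -141/424]
step 0: x' = x̄ + K·y = [267/106, 4441/424, -147/424]
step 0: P' = (I − K·H)·P̄ = [936/53 341/106 -1/106; 341/106 9599/424 -21/424; -1/106 -21/424 47/424]
step 1: x̄ = F·x = [5803/424, 1914/53, 5825/424]
step 1: P̄ = F·P·Fᵀ + Q = [20527/424 6327/53 -4451/424; 6327/53 16789/53 730/53; -4451/424 730/53 91223/424]
step 1: y = z − H·x̄ = [17899/424]
step 1: S = H·P̄·Hᵀ + R = [821431/424]
step 1: K = P̄·Hᵀ·S⁻¹ = [13353/821431; -17520/821431; -273669/821431]
step 1: x' = x̄ + K·y = [11806060/821431, 28924908/821431, -267844/821431]
step 1: P' = (I − K·H)·P̄ = [39347197/821431 98612019/821431 -4451/821431; 98612019/821431 259483703/821431 5840/821431; -4451/821431 5840/821431 91223/821431]
step 2: x̄ = F·x = [41266656/821431, 110119000/821431, 22699480/821431]
step 2: P̄ = F·P·Fᵀ + Q = [497235705/821431 1350007305/821431 302444787/821431; 1350007305/821431 3679480526/821431 827684133/821431; 302444787/821431 827684133/821431 212042238/821431]
step 2: y = z − H·x̄ = [69741302/821431]
step 2: S = H·P̄·Hᵀ + R = [1909201573/821431]
step 2: K = P̄·Hᵀ·S⁻¹ = [-907334361/1909201573; -34972569/26890163; -636126714/1909201573]
step 2: x' = x̄ + K·y = [18878864886/1909201573, 635580302/26890163, -1249553948/1909201573]
step 2: P' = (I − K·H)·P̄ = [153473082324/1909201573 5563587126/26890163 302444787/1909201573; 5563587126/26890163 14734176997/26890163 11657523/26890163; 302444787/1909201573 11657523/26890163 212042238/1909201573]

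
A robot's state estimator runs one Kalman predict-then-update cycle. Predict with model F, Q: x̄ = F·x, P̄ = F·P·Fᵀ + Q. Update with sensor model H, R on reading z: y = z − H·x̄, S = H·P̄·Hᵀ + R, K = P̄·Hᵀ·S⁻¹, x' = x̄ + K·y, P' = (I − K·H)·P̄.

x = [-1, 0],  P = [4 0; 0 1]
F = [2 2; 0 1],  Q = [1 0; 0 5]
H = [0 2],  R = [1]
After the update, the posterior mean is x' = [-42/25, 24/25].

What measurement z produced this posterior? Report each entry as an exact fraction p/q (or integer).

z = [2]

x̄ = F·x = [-2, 0]
P̄ = F·P·Fᵀ + Q = [21 2; 2 6]
S = H·P̄·Hᵀ + R = [25]
K = P̄·Hᵀ·S⁻¹ = [4/25; 12/25]
x' − x̄ = [8/25, 24/25] = K·y
y = (KᵀK)⁻¹·Kᵀ·(x' − x̄) = [2]
z = y + H·x̄ = [2] + [0] = [2]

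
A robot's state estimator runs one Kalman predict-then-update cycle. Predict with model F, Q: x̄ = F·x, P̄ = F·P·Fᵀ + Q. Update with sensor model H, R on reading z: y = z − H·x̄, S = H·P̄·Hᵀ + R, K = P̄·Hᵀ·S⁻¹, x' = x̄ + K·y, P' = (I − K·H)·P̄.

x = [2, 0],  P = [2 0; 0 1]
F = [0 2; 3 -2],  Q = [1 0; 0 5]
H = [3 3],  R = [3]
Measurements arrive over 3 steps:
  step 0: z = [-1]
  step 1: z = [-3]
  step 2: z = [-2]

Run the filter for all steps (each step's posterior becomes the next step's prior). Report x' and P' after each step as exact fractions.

step 0: x̄ = F·x = [0, 6]
step 0: P̄ = F·P·Fᵀ + Q = [5 -4; -4 27]
step 0: y = z − H·x̄ = [-19]
step 0: S = H·P̄·Hᵀ + R = [219]
step 0: K = P̄·Hᵀ·S⁻¹ = [1/73; 23/73]
step 0: x' = x̄ + K·y = [-19/73, 1/73]
step 0: P' = (I − K·H)·P̄ = [362/73 -361/73; -361/73 384/73]
step 1: x̄ = F·x = [2/73, -59/73]
step 1: P̄ = F·P·Fᵀ + Q = [1609/73 -3702/73; -3702/73 9491/73]
step 1: y = z − H·x̄ = [-48/73]
step 1: S = H·P̄·Hᵀ + R = [33483/73]
step 1: K = P̄·Hᵀ·S⁻¹ = [-2093/11161; 5789/11161]
step 1: x' = x̄ + K·y = [1682/11161, -12827/11161]
step 1: P' = (I − K·H)·P̄ = [65974/11161 -68067/11161; -68067/11161 73856/11161]
step 2: x̄ = F·x = [-25654/11161, 30700/11161]
step 2: P̄ = F·P·Fᵀ + Q = [306585/11161 -703826/11161; -703826/11161 1761799/11161]
step 2: y = z − H·x̄ = [-37460/11161]
step 2: S = H·P̄·Hᵀ + R = [5980071/11161]
step 2: K = P̄·Hᵀ·S⁻¹ = [-397241/1993357; 1057973/1993357]
step 2: x' = x̄ + K·y = [-3248538/1993357, 1932120/1993357]
step 2: P' = (I − K·H)·P̄ = [12340482/1993357 -12737723/1993357; -12737723/1993357 13795696/1993357]

step 0: x' = [-19/73, 1/73], P' = [362/73 -361/73; -361/73 384/73]
step 1: x' = [1682/11161, -12827/11161], P' = [65974/11161 -68067/11161; -68067/11161 73856/11161]
step 2: x' = [-3248538/1993357, 1932120/1993357], P' = [12340482/1993357 -12737723/1993357; -12737723/1993357 13795696/1993357]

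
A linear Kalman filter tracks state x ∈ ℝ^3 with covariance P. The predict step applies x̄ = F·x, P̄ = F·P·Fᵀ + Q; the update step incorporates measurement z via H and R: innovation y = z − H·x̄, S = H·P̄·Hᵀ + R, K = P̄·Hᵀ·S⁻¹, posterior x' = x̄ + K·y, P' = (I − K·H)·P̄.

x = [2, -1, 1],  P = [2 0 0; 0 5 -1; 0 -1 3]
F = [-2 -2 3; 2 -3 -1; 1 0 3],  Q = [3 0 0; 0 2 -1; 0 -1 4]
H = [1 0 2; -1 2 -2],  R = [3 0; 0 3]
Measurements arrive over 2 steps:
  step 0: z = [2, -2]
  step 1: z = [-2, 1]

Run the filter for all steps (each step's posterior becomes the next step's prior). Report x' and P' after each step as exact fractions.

step 0: x' = [-230659/65669, 11970/65669, 187933/65669], P' = [1140254/65669 55188/65669 -523639/65669; 55188/65669 95628/65669 20103/65669; -523639/65669 20103/65669 286871/65669]
step 1: x' = [-7386251681/2055711229, 29518393/2055711229, 2418440928/2055711229], P' = [49194447470/2055711229 1185090966/2055711229 -23068813978/2055711229; 1185090966/2055711229 2577669279/2055711229 607724508/2055711229; -23068813978/2055711229 607724508/2055711229 12080091071/2055711229]

step 0: x̄ = F·x = [1, 6, 5]
step 0: P̄ = F·P·Fᵀ + Q = [70 20 29; 20 52 3; 29 3 33]
step 0: y = z − H·x̄ = [-9, -3]
step 0: S = H·P̄·Hᵀ + R = [321 -266; -266 425]
step 0: K = P̄·Hᵀ·S⁻¹ = [30992/65669 5800/65669; 31798/65669 31954/65669; 16701/65669 -3299/65669]
step 0: x' = x̄ + K·y = [-230659/65669, 11970/65669, 187933/65669]
step 0: P' = (I − K·H)·P̄ = [1140254/65669 55188/65669 -523639/65669; 55188/65669 95628/65669 20103/65669; -523639/65669 20103/65669 286871/65669]
step 1: x̄ = F·x = [1001177/65669, -685161/65669, 333140/65669]
step 1: P̄ = F·P·Fᵀ + Q = [14206310/65669 -9067318/65669 1641254/65669; -9067318/65669 7392795/65669 -1610460/65669; 1641254/65669 -1610460/65669 842935/65669]
step 1: y = z − H·x̄ = [-1798795/65669, 3103448/65669]
step 1: S = H·P̄·Hᵀ + R = [24340073/65669 -48719542/65669; -48719542/65669 103064205/65669]
step 1: K = P̄·Hᵀ·S⁻¹ = [1018939838/2055711229 -228879194/2055711229; 800179994/2055711229 918266192/2055711229; 363789388/2055711229 41360284/2055711229]
step 1: x' = x̄ + K·y = [-7386251681/2055711229, 29518393/2055711229, 2418440928/2055711229]
step 1: P' = (I − K·H)·P̄ = [49194447470/2055711229 1185090966/2055711229 -23068813978/2055711229; 1185090966/2055711229 2577669279/2055711229 607724508/2055711229; -23068813978/2055711229 607724508/2055711229 12080091071/2055711229]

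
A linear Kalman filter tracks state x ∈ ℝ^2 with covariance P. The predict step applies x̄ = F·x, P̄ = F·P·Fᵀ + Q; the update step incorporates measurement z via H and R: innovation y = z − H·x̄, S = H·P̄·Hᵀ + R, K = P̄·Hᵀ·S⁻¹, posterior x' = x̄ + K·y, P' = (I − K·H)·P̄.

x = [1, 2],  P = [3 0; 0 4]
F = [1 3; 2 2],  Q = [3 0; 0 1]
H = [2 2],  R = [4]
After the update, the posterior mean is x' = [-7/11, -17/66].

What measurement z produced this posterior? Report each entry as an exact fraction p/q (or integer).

z = [-2]

x̄ = F·x = [7, 6]
P̄ = F·P·Fᵀ + Q = [42 30; 30 29]
S = H·P̄·Hᵀ + R = [528]
K = P̄·Hᵀ·S⁻¹ = [3/11; 59/264]
x' − x̄ = [-84/11, -413/66] = K·y
y = (KᵀK)⁻¹·Kᵀ·(x' − x̄) = [-28]
z = y + H·x̄ = [-28] + [26] = [-2]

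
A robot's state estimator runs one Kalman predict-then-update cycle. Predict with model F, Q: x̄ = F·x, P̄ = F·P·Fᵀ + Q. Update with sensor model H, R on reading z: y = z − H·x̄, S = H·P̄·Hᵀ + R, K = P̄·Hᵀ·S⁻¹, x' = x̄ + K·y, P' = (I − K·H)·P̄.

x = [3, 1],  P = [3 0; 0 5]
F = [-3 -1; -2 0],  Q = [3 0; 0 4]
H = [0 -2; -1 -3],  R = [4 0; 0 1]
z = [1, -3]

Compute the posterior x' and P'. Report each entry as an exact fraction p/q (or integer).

x' = [44/27, 16/45]
P' = [479/108 -23/18; -23/18 7/15]

x̄ = F·x = [-10, -6]
P̄ = F·P·Fᵀ + Q = [35 18; 18 16]
y = z − H·x̄ = [-11, -31]
S = H·P̄·Hᵀ + R = [68 132; 132 288]
K = P̄·Hᵀ·S⁻¹ = [23/36 -65/108; -7/30 -11/90]
x' = x̄ + K·y = [44/27, 16/45]
P' = (I − K·H)·P̄ = [479/108 -23/18; -23/18 7/15]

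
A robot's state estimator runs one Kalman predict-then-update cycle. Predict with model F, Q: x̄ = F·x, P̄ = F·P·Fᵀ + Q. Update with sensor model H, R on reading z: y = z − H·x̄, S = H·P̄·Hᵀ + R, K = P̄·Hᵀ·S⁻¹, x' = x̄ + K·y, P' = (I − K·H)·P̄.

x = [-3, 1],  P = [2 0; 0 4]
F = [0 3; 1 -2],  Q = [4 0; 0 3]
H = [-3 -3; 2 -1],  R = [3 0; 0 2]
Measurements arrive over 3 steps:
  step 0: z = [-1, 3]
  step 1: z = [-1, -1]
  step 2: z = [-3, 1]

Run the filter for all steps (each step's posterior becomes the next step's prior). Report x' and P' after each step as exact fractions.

step 0: x̄ = F·x = [3, -5]
step 0: P̄ = F·P·Fᵀ + Q = [40 -24; -24 21]
step 0: y = z − H·x̄ = [-7, -8]
step 0: S = H·P̄·Hᵀ + R = [120 -105; -105 279]
step 0: K = P̄·Hᵀ·S⁻¹ = [-824/7485 496/1497; -526/2495 -163/499]
step 0: x' = x̄ + K·y = [8383/7485, -2273/2495]
step 0: P' = (I − K·H)·P̄ = [1928/7485 -368/2495; -368/2495 894/2495]
step 1: x̄ = F·x = [-6819/2495, 22021/7485]
step 1: P̄ = F·P·Fᵀ + Q = [18026/2495 -6468/2495; -6468/2495 39527/7485]
step 1: y = z − H·x̄ = [-931/2495, 11090/1497]
step 1: S = H·P̄·Hᵀ + R = [171876/2495 -9845/499; -9845/499 69685/1497]
step 1: K = P̄·Hᵀ·S⁻¹ = [-14094/127811 2245026/7029605; -26398/127811 -2195801/7029605]
step 1: x' = x̄ + K·y = [-458327/1405921, 991233/1405921]
step 1: P' = (I − K·H)·P̄ = [1755074/7029605 -979904/7029605; -979904/7029605 2431794/7029605]
step 2: x̄ = F·x = [2973699/1405921, -2440793/1405921]
step 2: P̄ = F·P·Fᵀ + Q = [50004566/7029605 -17530476/7029605; -17530476/7029605 36490681/7029605]
step 2: y = z − H·x̄ = [-238095/127811, -6982270/1405921]
step 2: S = H·P̄·Hᵀ + R = [8799954/127811 -2508435/127811; -2508435/127811 320690059/7029605]
step 2: K = P̄·Hᵀ·S⁻¹ = [-712516462/6457410367 2060244454/6457410367; -1333056974/6457410367 -2014256479/6457410367]
step 2: x' = x̄ + K·y = [4753698383/6457410367, 1276186049/6457410367]
step 2: P' = (I − K·H)·P̄ = [1611001790/6457410367 -898485328/6457410367; -898485328/6457410367 2231542302/6457410367]

step 0: x' = [8383/7485, -2273/2495], P' = [1928/7485 -368/2495; -368/2495 894/2495]
step 1: x' = [-458327/1405921, 991233/1405921], P' = [1755074/7029605 -979904/7029605; -979904/7029605 2431794/7029605]
step 2: x' = [4753698383/6457410367, 1276186049/6457410367], P' = [1611001790/6457410367 -898485328/6457410367; -898485328/6457410367 2231542302/6457410367]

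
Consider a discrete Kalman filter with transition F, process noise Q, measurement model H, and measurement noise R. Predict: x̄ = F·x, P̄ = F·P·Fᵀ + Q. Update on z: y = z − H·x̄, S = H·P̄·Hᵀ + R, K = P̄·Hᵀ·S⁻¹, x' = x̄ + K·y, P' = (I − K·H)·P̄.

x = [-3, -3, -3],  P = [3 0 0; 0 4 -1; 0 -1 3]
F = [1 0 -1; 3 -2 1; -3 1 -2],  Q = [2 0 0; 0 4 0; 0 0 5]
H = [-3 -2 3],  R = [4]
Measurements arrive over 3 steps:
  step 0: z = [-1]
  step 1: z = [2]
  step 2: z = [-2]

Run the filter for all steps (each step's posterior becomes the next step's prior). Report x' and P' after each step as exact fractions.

step 0: x̄ = F·x = [0, -6, 12]
step 0: P̄ = F·P·Fᵀ + Q = [8 4 -2; 4 54 -46; -2 -46 52]
step 0: y = z − H·x̄ = [-49]
step 0: S = H·P̄·Hᵀ + R = [1396]
step 0: K = P̄·Hᵀ·S⁻¹ = [-19/698; -129/698; 127/698]
step 0: x' = x̄ + K·y = [931/698, 2133/698, 2153/698]
step 0: P' = (I − K·H)·P̄ = [2431/349 -1055/349 1715/349; -1055/349 2205/349 329/349; 1715/349 329/349 2019/349]
step 1: x̄ = F·x = [-611/349, 340/349, -2483/349]
step 1: P̄ = F·P·Fᵀ + Q = [1718/349 4612/349 -2924/349; 4612/349 55748/349 -53612/349; -2924/349 -53612/349 59499/349]
step 1: y = z − H·x̄ = [6994/349]
step 1: S = H·P̄·Hᵀ + R = [1526661/349]
step 1: K = P̄·Hᵀ·S⁻¹ = [-23150/1526661; -286168/1526661; 294493/1526661]
step 1: x' = x̄ + K·y = [-3136679/1526661, -4247548/1526661, -4959929/1526661]
step 1: P' = (I − K·H)·P̄ = [5979602/1526661 1192468/1526661 6743714/1526661; 1192468/1526661 9215396/1526661 6954508/1526661; 6743714/1526661 6954508/1526661 11772710/1526661]
step 2: x̄ = F·x = [607750/508887, -1958290/508887, 5027449/508887]
step 2: P̄ = F·P·Fᵀ + Q = [813134/169629 466972/169629 732032/169629; 466972/169629 11876888/169629 -12331256/169629; 732032/169629 -12331256/169629 18189743/169629]
step 2: y = z − H·x̄ = [-18193451/508887]
step 2: S = H·P̄·Hᵀ + R = [359614121/169629]
step 2: K = P̄·Hᵀ·S⁻¹ = [-1177250/359614121; -62148460/359614121; 77035645/359614121]
step 2: x' = x̄ + K·y = [1414697500/1078842363, 2514111530/1078842363, 2395801546/1078842363]
step 2: P' = (I − K·H)·P̄ = [1715676866/359614121 558663028/359614121 2086549218/359614121; 558663028/359614121 2409172712/359614121 2081913556/359614121; 2086549218/359614121 2081913556/359614121 3577205782/359614121]

step 0: x' = [931/698, 2133/698, 2153/698], P' = [2431/349 -1055/349 1715/349; -1055/349 2205/349 329/349; 1715/349 329/349 2019/349]
step 1: x' = [-3136679/1526661, -4247548/1526661, -4959929/1526661], P' = [5979602/1526661 1192468/1526661 6743714/1526661; 1192468/1526661 9215396/1526661 6954508/1526661; 6743714/1526661 6954508/1526661 11772710/1526661]
step 2: x' = [1414697500/1078842363, 2514111530/1078842363, 2395801546/1078842363], P' = [1715676866/359614121 558663028/359614121 2086549218/359614121; 558663028/359614121 2409172712/359614121 2081913556/359614121; 2086549218/359614121 2081913556/359614121 3577205782/359614121]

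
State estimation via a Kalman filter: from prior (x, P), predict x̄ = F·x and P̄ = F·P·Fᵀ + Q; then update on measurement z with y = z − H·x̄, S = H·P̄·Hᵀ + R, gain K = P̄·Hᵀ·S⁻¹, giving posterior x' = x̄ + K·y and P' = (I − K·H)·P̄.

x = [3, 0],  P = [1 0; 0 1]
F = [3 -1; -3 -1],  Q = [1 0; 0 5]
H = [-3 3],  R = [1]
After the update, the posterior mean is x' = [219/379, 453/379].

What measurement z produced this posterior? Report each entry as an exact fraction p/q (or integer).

z = [2]

x̄ = F·x = [9, -9]
P̄ = F·P·Fᵀ + Q = [11 -8; -8 15]
S = H·P̄·Hᵀ + R = [379]
K = P̄·Hᵀ·S⁻¹ = [-57/379; 69/379]
x' − x̄ = [-3192/379, 3864/379] = K·y
y = (KᵀK)⁻¹·Kᵀ·(x' − x̄) = [56]
z = y + H·x̄ = [56] + [-54] = [2]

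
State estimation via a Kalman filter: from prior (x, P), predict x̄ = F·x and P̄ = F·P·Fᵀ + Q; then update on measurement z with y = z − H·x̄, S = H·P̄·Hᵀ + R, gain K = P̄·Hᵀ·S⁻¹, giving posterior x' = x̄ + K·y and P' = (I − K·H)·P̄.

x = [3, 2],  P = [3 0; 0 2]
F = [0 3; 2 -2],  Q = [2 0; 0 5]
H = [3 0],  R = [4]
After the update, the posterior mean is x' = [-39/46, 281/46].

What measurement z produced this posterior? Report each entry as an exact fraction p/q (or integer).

z = [-3]

x̄ = F·x = [6, 2]
P̄ = F·P·Fᵀ + Q = [20 -12; -12 25]
S = H·P̄·Hᵀ + R = [184]
K = P̄·Hᵀ·S⁻¹ = [15/46; -9/46]
x' − x̄ = [-315/46, 189/46] = K·y
y = (KᵀK)⁻¹·Kᵀ·(x' − x̄) = [-21]
z = y + H·x̄ = [-21] + [18] = [-3]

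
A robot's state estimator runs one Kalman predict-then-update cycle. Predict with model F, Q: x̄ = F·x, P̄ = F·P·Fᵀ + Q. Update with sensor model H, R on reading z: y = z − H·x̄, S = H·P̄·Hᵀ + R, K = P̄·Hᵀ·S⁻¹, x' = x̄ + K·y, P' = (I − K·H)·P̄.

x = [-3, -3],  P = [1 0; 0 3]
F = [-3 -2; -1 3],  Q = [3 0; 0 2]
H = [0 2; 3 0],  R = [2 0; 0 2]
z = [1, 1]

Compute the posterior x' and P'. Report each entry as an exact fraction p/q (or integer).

x̄ = F·x = [15, -6]
P̄ = F·P·Fᵀ + Q = [24 -15; -15 30]
y = z − H·x̄ = [13, -44]
S = H·P̄·Hᵀ + R = [122 -90; -90 218]
K = P̄·Hᵀ·S⁻¹ = [-15/4624 1521/4624; 4515/9248 -45/9248]
x' = x̄ + K·y = [2241/4624, 5187/9248]
P' = (I − K·H)·P̄ = [507/2312 -15/4624; -15/4624 4515/9248]

x' = [2241/4624, 5187/9248]
P' = [507/2312 -15/4624; -15/4624 4515/9248]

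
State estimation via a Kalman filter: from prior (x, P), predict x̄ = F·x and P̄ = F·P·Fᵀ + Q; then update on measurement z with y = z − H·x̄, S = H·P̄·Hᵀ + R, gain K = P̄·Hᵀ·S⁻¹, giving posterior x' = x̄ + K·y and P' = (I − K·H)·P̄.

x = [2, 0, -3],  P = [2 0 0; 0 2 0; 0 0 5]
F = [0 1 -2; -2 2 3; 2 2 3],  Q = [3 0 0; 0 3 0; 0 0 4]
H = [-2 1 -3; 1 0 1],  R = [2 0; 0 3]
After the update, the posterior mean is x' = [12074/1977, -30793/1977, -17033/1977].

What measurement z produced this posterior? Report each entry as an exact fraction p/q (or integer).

x̄ = F·x = [6, -13, -5]
P̄ = F·P·Fᵀ + Q = [25 -26 -26; -26 64 45; -26 45 65]
S = H·P̄·Hᵀ + R = [273 -96; -96 41]
K = P̄·Hᵀ·S⁻¹ = [-14/1977 -27/659; 1045/1977 1121/659; -274/1977 413/659]
x' − x̄ = [212/1977, -5092/1977, -7148/1977] = K·y
y = (KᵀK)⁻¹·Kᵀ·(x' − x̄) = [8, -4]
z = y + H·x̄ = [8, -4] + [-10, 1] = [-2, -3]

z = [-2, -3]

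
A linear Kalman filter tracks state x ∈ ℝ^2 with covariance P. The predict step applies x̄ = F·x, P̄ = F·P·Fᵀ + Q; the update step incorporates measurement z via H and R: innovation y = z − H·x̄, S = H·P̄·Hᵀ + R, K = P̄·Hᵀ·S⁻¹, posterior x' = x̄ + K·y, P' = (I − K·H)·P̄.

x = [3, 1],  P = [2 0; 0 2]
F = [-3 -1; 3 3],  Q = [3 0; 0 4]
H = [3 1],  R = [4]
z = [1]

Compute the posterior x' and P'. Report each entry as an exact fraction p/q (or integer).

x' = [-215/107, 676/107]
P' = [436/107 -1128/107; -1128/107 3256/107]

x̄ = F·x = [-10, 12]
P̄ = F·P·Fᵀ + Q = [23 -24; -24 40]
y = z − H·x̄ = [19]
S = H·P̄·Hᵀ + R = [107]
K = P̄·Hᵀ·S⁻¹ = [45/107; -32/107]
x' = x̄ + K·y = [-215/107, 676/107]
P' = (I − K·H)·P̄ = [436/107 -1128/107; -1128/107 3256/107]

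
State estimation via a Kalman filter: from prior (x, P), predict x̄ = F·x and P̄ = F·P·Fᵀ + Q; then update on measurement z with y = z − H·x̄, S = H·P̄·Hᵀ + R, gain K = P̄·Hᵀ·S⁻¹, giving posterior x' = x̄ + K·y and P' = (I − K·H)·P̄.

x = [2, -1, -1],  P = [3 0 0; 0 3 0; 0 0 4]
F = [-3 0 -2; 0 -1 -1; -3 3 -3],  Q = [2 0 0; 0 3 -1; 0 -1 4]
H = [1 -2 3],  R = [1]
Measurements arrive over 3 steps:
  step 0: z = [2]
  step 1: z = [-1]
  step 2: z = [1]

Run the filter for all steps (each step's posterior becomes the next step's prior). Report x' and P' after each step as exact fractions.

step 0: x' = [184/591, 366/197, 1060/591], P' = [10033/591 1758/197 202/591; 1758/197 1964/197 723/197; 202/591 723/197 2867/1182]
step 1: x' = [-767014/152247, -3904361/1065729, -389279/355243], P' = [10570379/152247 5734006/152247 105347/50749; 5734006/152247 24171428/1065729 912567/355243; 105347/50749 912567/355243 389520/355243]
step 2: x' = [12255484021/3080825213, 7763071449/3080825213, 2127470033/3080825213], P' = [142923519718/3080825213 74186132498/3080825213 2287896051/3080825213; 74186132498/3080825213 45277019028/3080825213 5535224625/3080825213; 2287896051/3080825213 5535224625/3080825213 3165334760/3080825213]

step 0: x̄ = F·x = [-4, 2, -6]
step 0: P̄ = F·P·Fᵀ + Q = [45 8 51; 8 10 2; 51 2 94]
step 0: y = z − H·x̄ = [28]
step 0: S = H·P̄·Hᵀ + R = [1182]
step 0: K = P̄·Hᵀ·S⁻¹ = [91/591; -1/197; 329/1182]
step 0: x' = x̄ + K·y = [184/591, 366/197, 1060/591]
step 0: P' = (I − K·H)·P̄ = [10033/591 1758/197 202/591; 1758/197 1964/197 723/197; 202/591 723/197 2867/1182]
step 1: x̄ = F·x = [-2672/591, -2158/591, -146/197]
step 1: P̄ = F·P·Fᵀ + Q = [99637/591 23633/591 13816/197; 23633/591 26873/1182 1641/394; 13816/197 1641/394 18835/394]
step 1: y = z − H·x̄ = [-307/197]
step 1: S = H·P̄·Hᵀ + R = [355243/394]
step 1: K = P̄·Hᵀ·S⁻¹ = [16830/50749; 2763/355243; 80855/355243]
step 1: x' = x̄ + K·y = [-767014/152247, -3904361/1065729, -389279/355243]
step 1: P' = (I − K·H)·P̄ = [10570379/152247 5734006/152247 105347/50749; 5734006/152247 24171428/1065729 912567/355243; 105347/50749 912567/355243 389520/355243]
step 2: x̄ = F·x = [6147656/355243, 5072198/1065729, 376082/50749]
step 2: P̄ = F·P·Fᵀ + Q = [233095673/355243 44954503/355243 15640998/50749; 44954503/355243 34012577/1065729 2713174/50749; 15640998/50749 2713174/50749 7919737/50749]
step 2: y = z − H·x̄ = [-30926009/1065729]
step 2: S = H·P̄·Hᵀ + R = [3080825213/1065729]
step 2: K = P̄·Hᵀ·S⁻¹ = [1414942875/3080825213; 237768317/3080825213; 713451081/3080825213]
step 2: x' = x̄ + K·y = [12255484021/3080825213, 7763071449/3080825213, 2127470033/3080825213]
step 2: P' = (I − K·H)·P̄ = [142923519718/3080825213 74186132498/3080825213 2287896051/3080825213; 74186132498/3080825213 45277019028/3080825213 5535224625/3080825213; 2287896051/3080825213 5535224625/3080825213 3165334760/3080825213]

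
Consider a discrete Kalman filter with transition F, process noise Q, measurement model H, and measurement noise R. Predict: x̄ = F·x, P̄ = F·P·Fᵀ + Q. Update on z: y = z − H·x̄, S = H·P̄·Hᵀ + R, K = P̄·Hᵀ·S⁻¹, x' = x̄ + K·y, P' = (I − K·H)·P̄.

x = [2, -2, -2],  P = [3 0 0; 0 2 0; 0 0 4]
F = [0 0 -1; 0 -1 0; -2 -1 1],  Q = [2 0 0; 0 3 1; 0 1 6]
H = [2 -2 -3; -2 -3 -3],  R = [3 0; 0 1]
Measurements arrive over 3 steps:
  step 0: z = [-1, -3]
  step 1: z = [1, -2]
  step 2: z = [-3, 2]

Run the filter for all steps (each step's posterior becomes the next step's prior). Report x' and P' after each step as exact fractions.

step 0: x' = [1006/30035, 13033/6007, -35222/30035], P' = [12018/30035 -4128/6007 14764/30035; -4128/6007 17679/6007 -14710/6007; 14764/30035 -14710/6007 64497/30035]
step 1: x' = [11530988/16427849, 1893463/114994943, 2419131/16427849], P' = [17825383/49283547 -25228250/49283547 5580963/16427849; -25228250/49283547 693753100/344984829 -26926860/16427849; 5580963/16427849 -26926860/16427849 23728774/16427849]
step 2: x' = [-3888981506935/3052358586089, 1312702635332/3052358586089, -680601425946/3052358586089], P' = [1088871100408/3052358586089 -1531755137948/3052358586089 1015300309912/3052358586089; -1531755137948/3052358586089 6073105350037/3052358586089 -4956499981424/3052358586089; 1015300309912/3052358586089 -4956499981424/3052358586089 4375304581269/3052358586089]

step 0: x̄ = F·x = [2, 2, -4]
step 0: P̄ = F·P·Fᵀ + Q = [6 0 -4; 0 5 3; -4 3 24]
step 0: y = z − H·x̄ = [-13, -5]
step 0: S = H·P̄·Hᵀ + R = [347 267; 267 292]
step 0: K = P̄·Hᵀ·S⁻¹ = [7008/30035 -6408/30035; 172/6007 -651/6007; -5621/30035 -2369/30035]
step 0: x' = x̄ + K·y = [1006/30035, 13033/6007, -35222/30035]
step 0: P' = (I − K·H)·P̄ = [12018/30035 -4128/6007 14764/30035; -4128/6007 17679/6007 -14710/6007; 14764/30035 -14710/6007 64497/30035]
step 1: x̄ = F·x = [35222/30035, -13033/6007, -102399/30035]
step 1: P̄ = F·P·Fᵀ + Q = [124567/30035 -14710/6007 -108519/30035; -14710/6007 35700/6007 30140/6007; -108519/30035 30140/6007 386658/30035]
step 1: y = z − H·x̄ = [-477936/30035, -492318/30035]
step 1: S = H·P̄·Hᵀ + R = [8481323/30035 6460254/30035; 6460254/30035 6142497/30035]
step 1: K = P̄·Hᵀ·S⁻¹ = [3986511/16427849 -10194683/49283547; -4923280/114994943 -31671620/344984829; -2056892/16427849 -1567668/16427849]
step 1: x' = x̄ + K·y = [11530988/16427849, 1893463/114994943, 2419131/16427849]
step 1: P' = (I − K·H)·P̄ = [17825383/49283547 -25228250/49283547 5580963/16427849; -25228250/49283547 693753100/344984829 -26926860/16427849; 5580963/16427849 -26926860/16427849 23728774/16427849]
step 2: x̄ = F·x = [-2419131/16427849, -1893463/114994943, -146393378/114994943]
step 2: P̄ = F·P·Fᵀ + Q = [56584472/16427849 -26926860/16427849 -39493708/16427849; -26926860/16427849 1728707587/344984829 417002163/114994943; -39493708/16427849 417002163/114994943 1238937760/114994943]
step 2: y = z − H·x̄ = [-754084055/114994943, -248738471/114994943]
step 2: S = H·P̄·Hᵀ + R = [75642404767/344984829 19655498283/114994943; 19655498283/114994943 19962633982/114994943]
step 2: K = P̄·Hᵀ·S⁻¹ = [731783848992/3052358586089 -628377716708/3052358586089; -113407010566/3052358586089 -286305829943/3052358586089; -394104387045/3052358586089 -287014419359/3052358586089]
step 2: x' = x̄ + K·y = [-3888981506935/3052358586089, 1312702635332/3052358586089, -680601425946/3052358586089]
step 2: P' = (I − K·H)·P̄ = [1088871100408/3052358586089 -1531755137948/3052358586089 1015300309912/3052358586089; -1531755137948/3052358586089 6073105350037/3052358586089 -4956499981424/3052358586089; 1015300309912/3052358586089 -4956499981424/3052358586089 4375304581269/3052358586089]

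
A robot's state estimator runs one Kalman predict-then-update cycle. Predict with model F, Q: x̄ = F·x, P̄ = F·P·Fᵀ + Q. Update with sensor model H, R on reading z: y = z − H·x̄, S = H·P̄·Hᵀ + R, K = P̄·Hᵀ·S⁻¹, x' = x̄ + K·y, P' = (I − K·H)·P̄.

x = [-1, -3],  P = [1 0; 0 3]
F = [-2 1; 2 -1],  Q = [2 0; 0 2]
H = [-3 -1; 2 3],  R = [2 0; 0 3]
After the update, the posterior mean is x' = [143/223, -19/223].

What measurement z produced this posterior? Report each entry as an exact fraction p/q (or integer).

z = [-2, 1]

x̄ = F·x = [-1, 1]
P̄ = F·P·Fᵀ + Q = [9 -7; -7 9]
S = H·P̄·Hᵀ + R = [50 -4; -4 36]
K = P̄·Hᵀ·S⁻¹ = [-183/446 -115/892; 121/446 349/892]
x' − x̄ = [366/223, -242/223] = K·y
y = (KᵀK)⁻¹·Kᵀ·(x' − x̄) = [-4, 0]
z = y + H·x̄ = [-4, 0] + [2, 1] = [-2, 1]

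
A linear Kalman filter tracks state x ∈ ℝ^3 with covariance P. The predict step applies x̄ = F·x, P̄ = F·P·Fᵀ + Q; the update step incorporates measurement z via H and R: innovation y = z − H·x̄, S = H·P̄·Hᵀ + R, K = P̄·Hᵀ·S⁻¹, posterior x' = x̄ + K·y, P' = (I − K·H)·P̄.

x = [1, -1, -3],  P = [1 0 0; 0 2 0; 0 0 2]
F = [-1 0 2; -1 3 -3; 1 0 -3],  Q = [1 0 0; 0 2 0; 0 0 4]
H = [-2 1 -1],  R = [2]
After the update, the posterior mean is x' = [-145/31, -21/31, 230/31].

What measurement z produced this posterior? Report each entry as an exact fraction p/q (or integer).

x̄ = F·x = [-7, 5, 10]
P̄ = F·P·Fᵀ + Q = [10 -11 -13; -11 39 17; -13 17 23]
S = H·P̄·Hᵀ + R = [62]
K = P̄·Hᵀ·S⁻¹ = [-9/31; 22/31; 10/31]
x' − x̄ = [72/31, -176/31, -80/31] = K·y
y = (KᵀK)⁻¹·Kᵀ·(x' − x̄) = [-8]
z = y + H·x̄ = [-8] + [9] = [1]

z = [1]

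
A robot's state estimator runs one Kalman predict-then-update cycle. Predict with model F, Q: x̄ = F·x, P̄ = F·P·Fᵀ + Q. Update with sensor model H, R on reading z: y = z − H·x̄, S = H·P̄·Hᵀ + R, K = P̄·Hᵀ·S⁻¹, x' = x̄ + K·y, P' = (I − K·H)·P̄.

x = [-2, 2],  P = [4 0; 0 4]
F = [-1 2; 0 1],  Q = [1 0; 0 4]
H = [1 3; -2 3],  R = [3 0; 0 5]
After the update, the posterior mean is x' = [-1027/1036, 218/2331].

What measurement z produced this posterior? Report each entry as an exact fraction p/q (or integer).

x̄ = F·x = [6, 2]
P̄ = F·P·Fᵀ + Q = [21 8; 8 8]
S = H·P̄·Hᵀ + R = [144 6; 6 65]
K = P̄·Hᵀ·S⁻¹ = [337/1036 -159/518; 508/2331 80/777]
x' − x̄ = [-7243/1036, -4444/2331] = K·y
y = (KᵀK)⁻¹·Kᵀ·(x' − x̄) = [-13, 9]
z = y + H·x̄ = [-13, 9] + [12, -6] = [-1, 3]

z = [-1, 3]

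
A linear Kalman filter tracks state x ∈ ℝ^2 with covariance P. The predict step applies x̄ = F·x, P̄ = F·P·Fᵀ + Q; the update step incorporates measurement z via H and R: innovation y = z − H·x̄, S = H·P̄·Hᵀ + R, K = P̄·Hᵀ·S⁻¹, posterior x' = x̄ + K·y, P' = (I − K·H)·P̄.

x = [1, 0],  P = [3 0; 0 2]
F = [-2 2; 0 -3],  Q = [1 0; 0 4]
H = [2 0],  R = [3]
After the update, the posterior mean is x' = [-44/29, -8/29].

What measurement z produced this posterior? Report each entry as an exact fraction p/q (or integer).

z = [-3]

x̄ = F·x = [-2, 0]
P̄ = F·P·Fᵀ + Q = [21 -12; -12 22]
S = H·P̄·Hᵀ + R = [87]
K = P̄·Hᵀ·S⁻¹ = [14/29; -8/29]
x' − x̄ = [14/29, -8/29] = K·y
y = (KᵀK)⁻¹·Kᵀ·(x' − x̄) = [1]
z = y + H·x̄ = [1] + [-4] = [-3]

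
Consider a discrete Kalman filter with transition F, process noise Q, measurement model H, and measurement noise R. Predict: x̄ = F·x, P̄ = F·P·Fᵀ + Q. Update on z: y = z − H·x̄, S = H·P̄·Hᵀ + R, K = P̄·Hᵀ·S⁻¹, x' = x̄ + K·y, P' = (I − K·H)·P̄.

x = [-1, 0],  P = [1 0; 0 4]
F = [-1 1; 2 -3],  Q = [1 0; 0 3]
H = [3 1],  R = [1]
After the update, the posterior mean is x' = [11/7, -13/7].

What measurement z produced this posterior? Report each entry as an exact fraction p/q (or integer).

z = [3]

x̄ = F·x = [1, -2]
P̄ = F·P·Fᵀ + Q = [6 -14; -14 43]
S = H·P̄·Hᵀ + R = [14]
K = P̄·Hᵀ·S⁻¹ = [2/7; 1/14]
x' − x̄ = [4/7, 1/7] = K·y
y = (KᵀK)⁻¹·Kᵀ·(x' − x̄) = [2]
z = y + H·x̄ = [2] + [1] = [3]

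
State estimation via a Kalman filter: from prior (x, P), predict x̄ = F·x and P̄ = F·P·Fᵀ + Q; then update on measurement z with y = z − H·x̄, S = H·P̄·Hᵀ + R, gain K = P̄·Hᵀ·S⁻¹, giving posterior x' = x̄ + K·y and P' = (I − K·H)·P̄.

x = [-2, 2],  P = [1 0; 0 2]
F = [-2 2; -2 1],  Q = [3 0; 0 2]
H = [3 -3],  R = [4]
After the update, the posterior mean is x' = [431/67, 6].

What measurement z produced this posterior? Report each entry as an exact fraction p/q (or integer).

z = [1]

x̄ = F·x = [8, 6]
P̄ = F·P·Fᵀ + Q = [15 8; 8 8]
S = H·P̄·Hᵀ + R = [67]
K = P̄·Hᵀ·S⁻¹ = [21/67; 0]
x' − x̄ = [-105/67, 0] = K·y
y = (KᵀK)⁻¹·Kᵀ·(x' − x̄) = [-5]
z = y + H·x̄ = [-5] + [6] = [1]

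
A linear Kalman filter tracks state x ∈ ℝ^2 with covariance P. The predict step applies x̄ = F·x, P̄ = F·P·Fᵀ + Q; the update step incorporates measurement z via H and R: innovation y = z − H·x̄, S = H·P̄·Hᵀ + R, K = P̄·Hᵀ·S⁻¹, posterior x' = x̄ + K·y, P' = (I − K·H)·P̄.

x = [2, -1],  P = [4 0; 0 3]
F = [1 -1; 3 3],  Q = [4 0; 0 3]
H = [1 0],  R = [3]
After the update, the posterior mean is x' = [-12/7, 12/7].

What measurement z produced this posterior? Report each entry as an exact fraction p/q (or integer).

z = [-3]

x̄ = F·x = [3, 3]
P̄ = F·P·Fᵀ + Q = [11 3; 3 66]
S = H·P̄·Hᵀ + R = [14]
K = P̄·Hᵀ·S⁻¹ = [11/14; 3/14]
x' − x̄ = [-33/7, -9/7] = K·y
y = (KᵀK)⁻¹·Kᵀ·(x' − x̄) = [-6]
z = y + H·x̄ = [-6] + [3] = [-3]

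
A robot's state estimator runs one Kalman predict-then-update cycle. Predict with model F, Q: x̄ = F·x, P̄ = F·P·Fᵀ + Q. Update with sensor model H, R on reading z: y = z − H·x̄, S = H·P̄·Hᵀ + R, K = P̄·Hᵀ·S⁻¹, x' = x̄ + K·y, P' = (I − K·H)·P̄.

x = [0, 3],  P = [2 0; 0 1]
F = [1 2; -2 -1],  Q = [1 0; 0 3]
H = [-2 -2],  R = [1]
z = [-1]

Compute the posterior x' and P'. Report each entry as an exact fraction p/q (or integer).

x̄ = F·x = [6, -3]
P̄ = F·P·Fᵀ + Q = [7 -6; -6 12]
y = z − H·x̄ = [5]
S = H·P̄·Hᵀ + R = [29]
K = P̄·Hᵀ·S⁻¹ = [-2/29; -12/29]
x' = x̄ + K·y = [164/29, -147/29]
P' = (I − K·H)·P̄ = [199/29 -198/29; -198/29 204/29]

x' = [164/29, -147/29]
P' = [199/29 -198/29; -198/29 204/29]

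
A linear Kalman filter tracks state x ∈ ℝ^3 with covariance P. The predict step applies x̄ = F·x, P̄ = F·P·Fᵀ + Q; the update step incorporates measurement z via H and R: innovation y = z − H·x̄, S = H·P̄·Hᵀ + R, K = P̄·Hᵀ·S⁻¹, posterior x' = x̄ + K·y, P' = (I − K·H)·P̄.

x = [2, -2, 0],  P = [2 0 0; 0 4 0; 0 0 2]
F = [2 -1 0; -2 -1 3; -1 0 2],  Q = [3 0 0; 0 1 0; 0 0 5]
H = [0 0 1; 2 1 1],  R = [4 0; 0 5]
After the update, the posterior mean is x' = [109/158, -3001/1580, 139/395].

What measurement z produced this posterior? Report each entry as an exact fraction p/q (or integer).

x̄ = F·x = [6, -2, -2]
P̄ = F·P·Fᵀ + Q = [15 -4 -4; -4 31 16; -4 16 15]
S = H·P̄·Hᵀ + R = [19 23; 23 111]
K = P̄·Hᵀ·S⁻¹ = [-95/158 51/158; 879/1580 373/1580; 284/395 23/395]
x' − x̄ = [-839/158, 159/1580, 929/395] = K·y
y = (KᵀK)⁻¹·Kᵀ·(x' − x̄) = [4, -9]
z = y + H·x̄ = [4, -9] + [-2, 8] = [2, -1]

z = [2, -1]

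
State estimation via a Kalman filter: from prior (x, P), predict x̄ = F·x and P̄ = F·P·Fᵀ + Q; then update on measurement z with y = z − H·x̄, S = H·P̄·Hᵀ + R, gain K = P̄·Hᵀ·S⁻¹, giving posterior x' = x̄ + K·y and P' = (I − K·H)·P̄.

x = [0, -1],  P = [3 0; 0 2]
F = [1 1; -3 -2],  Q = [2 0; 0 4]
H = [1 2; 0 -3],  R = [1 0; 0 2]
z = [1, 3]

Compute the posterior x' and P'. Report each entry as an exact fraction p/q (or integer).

x' = [2660/1511, -1099/1511]
P' = [1782/1511 -442/1511; -442/1511 286/1511]

x̄ = F·x = [-1, 2]
P̄ = F·P·Fᵀ + Q = [7 -13; -13 39]
y = z − H·x̄ = [-2, 9]
S = H·P̄·Hᵀ + R = [112 -195; -195 353]
K = P̄·Hᵀ·S⁻¹ = [898/1511 663/1511; 130/1511 -429/1511]
x' = x̄ + K·y = [2660/1511, -1099/1511]
P' = (I − K·H)·P̄ = [1782/1511 -442/1511; -442/1511 286/1511]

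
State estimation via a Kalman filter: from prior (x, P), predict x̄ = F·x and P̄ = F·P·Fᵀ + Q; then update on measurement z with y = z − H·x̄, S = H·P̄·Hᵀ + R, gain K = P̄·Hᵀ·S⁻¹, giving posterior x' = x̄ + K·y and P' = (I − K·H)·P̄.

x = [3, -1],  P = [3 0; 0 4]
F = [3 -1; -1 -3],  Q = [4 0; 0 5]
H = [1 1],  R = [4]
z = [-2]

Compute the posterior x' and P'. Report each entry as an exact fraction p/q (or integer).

x' = [434/89, -564/89]
P' = [1671/89 -1519/89; -1519/89 1707/89]

x̄ = F·x = [10, 0]
P̄ = F·P·Fᵀ + Q = [35 3; 3 44]
y = z − H·x̄ = [-12]
S = H·P̄·Hᵀ + R = [89]
K = P̄·Hᵀ·S⁻¹ = [38/89; 47/89]
x' = x̄ + K·y = [434/89, -564/89]
P' = (I − K·H)·P̄ = [1671/89 -1519/89; -1519/89 1707/89]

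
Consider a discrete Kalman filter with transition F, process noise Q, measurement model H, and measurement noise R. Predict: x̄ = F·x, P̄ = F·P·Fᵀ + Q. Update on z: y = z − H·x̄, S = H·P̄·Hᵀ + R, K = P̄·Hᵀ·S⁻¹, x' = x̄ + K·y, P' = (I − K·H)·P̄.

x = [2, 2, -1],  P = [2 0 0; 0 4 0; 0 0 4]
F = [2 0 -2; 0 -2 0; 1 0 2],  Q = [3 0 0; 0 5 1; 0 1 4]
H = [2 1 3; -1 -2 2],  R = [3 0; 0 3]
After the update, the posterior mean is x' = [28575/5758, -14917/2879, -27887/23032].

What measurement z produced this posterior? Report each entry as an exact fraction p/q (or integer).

z = [1, 3]

x̄ = F·x = [6, -4, 0]
P̄ = F·P·Fᵀ + Q = [27 0 -12; 0 21 1; -12 1 22]
S = H·P̄·Hᵀ + R = [192 20; 20 242]
K = P̄·Hᵀ·S⁻¹ = [336/2879 -1269/5758; 413/2879 -510/2879; 4663/23032 2377/11516]
x' − x̄ = [-5973/5758, -3401/2879, -27887/23032] = K·y
y = (KᵀK)⁻¹·Kᵀ·(x' − x̄) = [-7, 1]
z = y + H·x̄ = [-7, 1] + [8, 2] = [1, 3]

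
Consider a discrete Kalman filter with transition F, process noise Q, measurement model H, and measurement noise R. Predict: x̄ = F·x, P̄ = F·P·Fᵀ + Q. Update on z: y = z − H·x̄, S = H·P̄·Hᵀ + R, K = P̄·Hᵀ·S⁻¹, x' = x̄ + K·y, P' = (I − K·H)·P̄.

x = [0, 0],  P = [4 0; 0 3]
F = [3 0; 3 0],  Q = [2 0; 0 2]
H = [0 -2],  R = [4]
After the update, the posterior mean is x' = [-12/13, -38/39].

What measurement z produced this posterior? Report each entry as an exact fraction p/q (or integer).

z = [2]

x̄ = F·x = [0, 0]
P̄ = F·P·Fᵀ + Q = [38 36; 36 38]
S = H·P̄·Hᵀ + R = [156]
K = P̄·Hᵀ·S⁻¹ = [-6/13; -19/39]
x' − x̄ = [-12/13, -38/39] = K·y
y = (KᵀK)⁻¹·Kᵀ·(x' − x̄) = [2]
z = y + H·x̄ = [2] + [0] = [2]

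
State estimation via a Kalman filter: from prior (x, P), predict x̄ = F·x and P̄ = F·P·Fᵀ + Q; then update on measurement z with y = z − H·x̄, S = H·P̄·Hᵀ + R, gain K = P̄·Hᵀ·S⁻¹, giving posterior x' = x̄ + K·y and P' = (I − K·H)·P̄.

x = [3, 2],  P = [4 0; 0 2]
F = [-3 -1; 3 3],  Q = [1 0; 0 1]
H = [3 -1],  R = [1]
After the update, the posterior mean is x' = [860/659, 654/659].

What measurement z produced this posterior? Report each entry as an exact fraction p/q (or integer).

x̄ = F·x = [-11, 15]
P̄ = F·P·Fᵀ + Q = [39 -42; -42 55]
S = H·P̄·Hᵀ + R = [659]
K = P̄·Hᵀ·S⁻¹ = [159/659; -181/659]
x' − x̄ = [8109/659, -9231/659] = K·y
y = (KᵀK)⁻¹·Kᵀ·(x' − x̄) = [51]
z = y + H·x̄ = [51] + [-48] = [3]

z = [3]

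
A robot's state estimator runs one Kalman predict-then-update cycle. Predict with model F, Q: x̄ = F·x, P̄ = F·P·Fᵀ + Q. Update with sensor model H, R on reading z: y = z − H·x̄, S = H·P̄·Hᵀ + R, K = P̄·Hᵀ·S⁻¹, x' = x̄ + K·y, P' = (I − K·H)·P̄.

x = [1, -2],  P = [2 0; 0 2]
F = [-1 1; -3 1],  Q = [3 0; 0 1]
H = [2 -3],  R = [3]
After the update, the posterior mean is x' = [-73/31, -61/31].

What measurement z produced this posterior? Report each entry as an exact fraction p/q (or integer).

z = [1]

x̄ = F·x = [-3, -5]
P̄ = F·P·Fᵀ + Q = [7 8; 8 21]
S = H·P̄·Hᵀ + R = [124]
K = P̄·Hᵀ·S⁻¹ = [-5/62; -47/124]
x' − x̄ = [20/31, 94/31] = K·y
y = (KᵀK)⁻¹·Kᵀ·(x' − x̄) = [-8]
z = y + H·x̄ = [-8] + [9] = [1]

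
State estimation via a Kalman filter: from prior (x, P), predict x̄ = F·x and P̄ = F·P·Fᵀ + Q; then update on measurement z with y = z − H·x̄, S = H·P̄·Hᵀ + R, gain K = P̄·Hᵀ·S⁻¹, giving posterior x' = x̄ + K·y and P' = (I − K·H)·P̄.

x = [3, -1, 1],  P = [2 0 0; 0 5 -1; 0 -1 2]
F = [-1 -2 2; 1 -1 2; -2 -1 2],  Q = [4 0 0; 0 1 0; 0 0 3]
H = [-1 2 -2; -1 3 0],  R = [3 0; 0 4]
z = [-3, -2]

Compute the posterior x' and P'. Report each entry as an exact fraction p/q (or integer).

x' = [13703/6929, 1537/6929, 8193/13858]
P' = [69870/6929 26882/6929 -3706/6929; 26882/6929 13098/6929 1076/6929; -3706/6929 1076/6929 14531/13858]

x̄ = F·x = [1, 6, -3]
P̄ = F·P·Fᵀ + Q = [42 22 28; 22 20 13; 28 13 28]
y = z − H·x̄ = [-20, -19]
S = H·P̄·Hᵀ + R = [157 30; 30 94]
K = P̄·Hᵀ·S⁻¹ = [-2898/6929 2694/6929; -946/6929 3103/6929; -2891/6929 3467/13858]
x' = x̄ + K·y = [13703/6929, 1537/6929, 8193/13858]
P' = (I − K·H)·P̄ = [69870/6929 26882/6929 -3706/6929; 26882/6929 13098/6929 1076/6929; -3706/6929 1076/6929 14531/13858]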